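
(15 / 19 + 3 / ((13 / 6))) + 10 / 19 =2.70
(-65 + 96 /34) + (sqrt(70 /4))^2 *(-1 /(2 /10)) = -5089 /34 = -149.68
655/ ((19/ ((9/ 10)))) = 1179/ 38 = 31.03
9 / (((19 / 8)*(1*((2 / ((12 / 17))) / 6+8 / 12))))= 2592 / 779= 3.33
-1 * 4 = -4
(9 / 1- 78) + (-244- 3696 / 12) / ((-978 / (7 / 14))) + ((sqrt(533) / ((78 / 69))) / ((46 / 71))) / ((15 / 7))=-11201 / 163 + 497 *sqrt(533) / 780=-54.01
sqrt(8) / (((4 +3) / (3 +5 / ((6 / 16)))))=14 * sqrt(2) / 3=6.60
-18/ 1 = -18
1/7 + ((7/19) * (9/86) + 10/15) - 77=-2613077/34314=-76.15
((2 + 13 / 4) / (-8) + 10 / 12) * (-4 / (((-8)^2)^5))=-0.00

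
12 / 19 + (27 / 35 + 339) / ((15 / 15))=340.40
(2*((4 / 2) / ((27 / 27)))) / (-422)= -2 / 211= -0.01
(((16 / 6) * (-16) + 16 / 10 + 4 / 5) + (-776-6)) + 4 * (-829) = -62074 / 15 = -4138.27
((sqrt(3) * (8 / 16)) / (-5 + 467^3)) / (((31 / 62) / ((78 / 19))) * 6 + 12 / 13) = 13 * sqrt(3) / 4379444994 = 0.00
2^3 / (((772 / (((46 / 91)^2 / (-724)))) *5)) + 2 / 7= 413256332 / 1446400865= 0.29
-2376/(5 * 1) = -475.20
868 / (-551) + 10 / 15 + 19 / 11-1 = -0.18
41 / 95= 0.43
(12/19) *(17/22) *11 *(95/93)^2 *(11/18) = 88825/25947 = 3.42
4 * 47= 188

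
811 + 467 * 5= 3146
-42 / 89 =-0.47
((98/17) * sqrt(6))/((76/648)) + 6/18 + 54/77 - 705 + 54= -150142/231 + 15876 * sqrt(6)/323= -529.57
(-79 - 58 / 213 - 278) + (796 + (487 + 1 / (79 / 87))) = 15595751 / 16827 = 926.83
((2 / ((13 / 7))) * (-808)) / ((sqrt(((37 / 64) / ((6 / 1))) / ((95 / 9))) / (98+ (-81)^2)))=-602612864 * sqrt(21090) / 1443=-60647144.46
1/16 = 0.06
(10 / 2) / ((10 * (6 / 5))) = 5 / 12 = 0.42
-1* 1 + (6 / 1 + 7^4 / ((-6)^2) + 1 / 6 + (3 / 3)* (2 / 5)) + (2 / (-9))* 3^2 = 12647 / 180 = 70.26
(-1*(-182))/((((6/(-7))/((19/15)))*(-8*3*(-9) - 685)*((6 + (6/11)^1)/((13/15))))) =247247/3256200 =0.08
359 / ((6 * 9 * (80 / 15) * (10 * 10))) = 359 / 28800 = 0.01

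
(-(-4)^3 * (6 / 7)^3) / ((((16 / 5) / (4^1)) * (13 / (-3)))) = -51840 / 4459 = -11.63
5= 5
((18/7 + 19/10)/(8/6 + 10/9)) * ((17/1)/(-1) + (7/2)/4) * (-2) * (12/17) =1090179/26180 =41.64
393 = 393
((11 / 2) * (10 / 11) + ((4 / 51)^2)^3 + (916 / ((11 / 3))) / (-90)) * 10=4305225532538 / 193559165811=22.24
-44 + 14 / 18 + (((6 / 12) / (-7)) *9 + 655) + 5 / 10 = 38533 / 63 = 611.63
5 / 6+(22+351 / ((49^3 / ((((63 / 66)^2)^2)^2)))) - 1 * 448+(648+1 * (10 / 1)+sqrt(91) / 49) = sqrt(91) / 49+38331136192813 / 164627620608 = 233.03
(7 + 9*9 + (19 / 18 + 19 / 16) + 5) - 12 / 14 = 95141 / 1008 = 94.39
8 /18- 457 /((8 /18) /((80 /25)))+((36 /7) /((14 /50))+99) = -6995557 /2205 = -3172.59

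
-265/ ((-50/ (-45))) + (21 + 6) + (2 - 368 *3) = -1313.50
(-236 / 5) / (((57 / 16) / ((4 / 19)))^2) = -966656 / 5864445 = -0.16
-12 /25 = -0.48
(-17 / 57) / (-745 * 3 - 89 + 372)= 0.00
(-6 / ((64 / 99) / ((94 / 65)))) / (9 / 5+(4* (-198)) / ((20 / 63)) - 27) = 1551 / 291200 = 0.01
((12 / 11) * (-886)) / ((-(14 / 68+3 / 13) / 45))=211470480 / 2123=99609.27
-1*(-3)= 3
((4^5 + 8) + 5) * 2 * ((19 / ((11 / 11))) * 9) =354654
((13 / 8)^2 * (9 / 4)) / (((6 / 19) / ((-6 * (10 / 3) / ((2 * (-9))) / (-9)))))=-16055 / 6912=-2.32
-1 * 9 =-9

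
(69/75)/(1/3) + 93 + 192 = 7194/25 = 287.76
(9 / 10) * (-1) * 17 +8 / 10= -29 / 2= -14.50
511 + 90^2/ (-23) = 3653/ 23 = 158.83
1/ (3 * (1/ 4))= 4/ 3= 1.33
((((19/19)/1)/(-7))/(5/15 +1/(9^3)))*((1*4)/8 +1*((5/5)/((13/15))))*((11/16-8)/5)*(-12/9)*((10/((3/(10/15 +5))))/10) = -2.60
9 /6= 3 /2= 1.50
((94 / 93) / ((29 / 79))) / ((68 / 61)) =226493 / 91698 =2.47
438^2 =191844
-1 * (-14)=14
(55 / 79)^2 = 3025 / 6241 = 0.48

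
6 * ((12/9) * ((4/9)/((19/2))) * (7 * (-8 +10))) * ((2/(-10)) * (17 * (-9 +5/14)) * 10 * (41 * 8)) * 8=690888704/171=4040284.82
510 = 510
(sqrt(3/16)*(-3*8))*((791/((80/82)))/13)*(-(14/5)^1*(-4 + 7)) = 2043153*sqrt(3)/650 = 5444.38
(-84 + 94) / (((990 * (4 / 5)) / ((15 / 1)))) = 25 / 132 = 0.19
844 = 844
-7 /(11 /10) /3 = -70 /33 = -2.12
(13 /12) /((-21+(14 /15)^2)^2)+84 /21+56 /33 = 15432143807 /2707563012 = 5.70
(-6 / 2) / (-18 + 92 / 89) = 267 / 1510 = 0.18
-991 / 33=-30.03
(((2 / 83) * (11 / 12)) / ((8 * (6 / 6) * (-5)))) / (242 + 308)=-0.00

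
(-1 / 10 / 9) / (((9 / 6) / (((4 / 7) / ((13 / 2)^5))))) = -128 / 350871885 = -0.00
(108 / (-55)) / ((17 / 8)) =-864 / 935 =-0.92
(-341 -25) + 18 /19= -6936 /19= -365.05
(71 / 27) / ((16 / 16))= 71 / 27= 2.63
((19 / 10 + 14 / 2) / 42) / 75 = 89 / 31500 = 0.00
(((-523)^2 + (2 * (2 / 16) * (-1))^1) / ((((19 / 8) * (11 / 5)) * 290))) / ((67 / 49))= 256515 / 1943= 132.02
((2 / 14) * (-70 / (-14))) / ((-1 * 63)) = -0.01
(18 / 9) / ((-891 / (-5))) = 10 / 891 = 0.01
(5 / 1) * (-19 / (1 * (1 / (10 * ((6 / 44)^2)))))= -4275 / 242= -17.67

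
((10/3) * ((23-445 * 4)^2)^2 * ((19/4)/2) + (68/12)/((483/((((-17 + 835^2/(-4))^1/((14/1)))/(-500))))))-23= 1020315695187945964327/13524000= 75444816266485.21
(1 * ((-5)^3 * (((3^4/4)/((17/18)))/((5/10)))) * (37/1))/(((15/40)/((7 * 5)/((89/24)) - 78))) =54863082000/1513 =36261124.92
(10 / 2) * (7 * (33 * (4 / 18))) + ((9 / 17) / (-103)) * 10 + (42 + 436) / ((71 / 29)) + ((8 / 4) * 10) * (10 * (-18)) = -1174141714 / 372963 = -3148.15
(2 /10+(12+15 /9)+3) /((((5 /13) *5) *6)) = 3289 /2250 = 1.46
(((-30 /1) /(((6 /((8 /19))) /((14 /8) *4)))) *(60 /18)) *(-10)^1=28000 /57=491.23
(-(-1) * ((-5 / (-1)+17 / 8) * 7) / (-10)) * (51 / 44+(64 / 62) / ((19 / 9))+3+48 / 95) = -14023107 / 545600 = -25.70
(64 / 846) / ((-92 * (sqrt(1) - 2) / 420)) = 1120 / 3243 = 0.35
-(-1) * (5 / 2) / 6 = 5 / 12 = 0.42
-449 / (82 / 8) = -1796 / 41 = -43.80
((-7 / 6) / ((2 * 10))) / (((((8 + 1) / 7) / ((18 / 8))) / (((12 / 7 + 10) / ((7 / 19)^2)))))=-14801 / 1680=-8.81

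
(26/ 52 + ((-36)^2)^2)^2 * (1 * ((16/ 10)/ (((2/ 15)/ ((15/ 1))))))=507800085673005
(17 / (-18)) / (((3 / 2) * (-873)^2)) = -17 / 20577483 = -0.00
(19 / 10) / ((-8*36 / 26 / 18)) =-247 / 80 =-3.09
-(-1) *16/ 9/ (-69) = -16/ 621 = -0.03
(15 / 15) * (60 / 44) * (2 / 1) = 30 / 11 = 2.73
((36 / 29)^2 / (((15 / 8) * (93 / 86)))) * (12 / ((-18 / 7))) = -462336 / 130355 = -3.55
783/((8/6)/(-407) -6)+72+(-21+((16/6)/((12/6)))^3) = -15250631/197910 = -77.06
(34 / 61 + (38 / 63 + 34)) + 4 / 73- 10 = 25.22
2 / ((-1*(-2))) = 1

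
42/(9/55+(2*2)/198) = 228.46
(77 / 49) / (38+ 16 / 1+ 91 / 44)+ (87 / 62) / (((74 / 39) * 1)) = 60814309 / 79230172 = 0.77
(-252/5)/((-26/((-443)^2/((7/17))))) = 60052194/65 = 923879.91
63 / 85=0.74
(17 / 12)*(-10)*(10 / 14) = -425 / 42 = -10.12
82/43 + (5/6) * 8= 1106/129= 8.57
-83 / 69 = -1.20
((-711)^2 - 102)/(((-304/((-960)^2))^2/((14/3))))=411860090880000/19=21676846888421.05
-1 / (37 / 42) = -42 / 37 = -1.14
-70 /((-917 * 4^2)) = 0.00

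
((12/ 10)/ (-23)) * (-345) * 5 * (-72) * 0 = 0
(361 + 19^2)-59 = 663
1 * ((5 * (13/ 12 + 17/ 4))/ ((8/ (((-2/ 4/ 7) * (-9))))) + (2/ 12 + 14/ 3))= 293/ 42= 6.98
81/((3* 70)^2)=9/4900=0.00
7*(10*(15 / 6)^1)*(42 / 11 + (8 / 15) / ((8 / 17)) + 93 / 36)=1318.60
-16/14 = -8/7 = -1.14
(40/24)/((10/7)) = 7/6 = 1.17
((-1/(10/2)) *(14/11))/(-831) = 14/45705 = 0.00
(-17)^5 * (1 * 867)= -1231016019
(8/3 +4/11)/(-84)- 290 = -200995/693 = -290.04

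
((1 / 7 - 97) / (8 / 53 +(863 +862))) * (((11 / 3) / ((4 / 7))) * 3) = -1.08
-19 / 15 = -1.27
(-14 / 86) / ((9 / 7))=-49 / 387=-0.13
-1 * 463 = -463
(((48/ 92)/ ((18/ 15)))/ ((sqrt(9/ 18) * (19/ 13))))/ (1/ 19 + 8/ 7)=910 * sqrt(2)/ 3657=0.35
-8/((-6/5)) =20/3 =6.67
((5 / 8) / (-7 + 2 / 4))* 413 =-2065 / 52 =-39.71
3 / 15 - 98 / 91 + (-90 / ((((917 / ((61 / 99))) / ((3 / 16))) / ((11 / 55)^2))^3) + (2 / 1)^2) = 800042990922655609247 / 256171401034348800000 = 3.12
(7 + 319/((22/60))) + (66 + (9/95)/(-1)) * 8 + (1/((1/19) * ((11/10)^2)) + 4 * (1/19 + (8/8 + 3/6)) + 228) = 19014513/11495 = 1654.16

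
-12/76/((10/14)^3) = -1029/2375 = -0.43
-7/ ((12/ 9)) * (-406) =4263/ 2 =2131.50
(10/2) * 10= 50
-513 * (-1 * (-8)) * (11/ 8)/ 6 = -1881/ 2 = -940.50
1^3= 1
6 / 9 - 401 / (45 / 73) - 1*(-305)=-15518 / 45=-344.84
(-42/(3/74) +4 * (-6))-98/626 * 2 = -331878/313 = -1060.31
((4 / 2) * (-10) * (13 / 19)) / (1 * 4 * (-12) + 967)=-260 / 17461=-0.01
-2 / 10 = -0.20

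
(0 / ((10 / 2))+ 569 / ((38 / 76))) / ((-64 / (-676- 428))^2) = 338626.12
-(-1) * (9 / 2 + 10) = 29 / 2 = 14.50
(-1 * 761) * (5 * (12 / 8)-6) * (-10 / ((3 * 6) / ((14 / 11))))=26635 / 33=807.12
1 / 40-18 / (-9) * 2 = 4.02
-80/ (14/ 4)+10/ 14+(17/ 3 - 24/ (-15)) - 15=-3137/ 105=-29.88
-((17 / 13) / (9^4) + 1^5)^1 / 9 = -85310 / 767637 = -0.11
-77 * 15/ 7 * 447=-73755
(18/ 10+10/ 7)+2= 183/ 35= 5.23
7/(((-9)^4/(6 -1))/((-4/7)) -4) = -140/46007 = -0.00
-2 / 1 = -2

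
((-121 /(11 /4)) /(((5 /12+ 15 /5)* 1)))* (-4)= 51.51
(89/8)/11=1.01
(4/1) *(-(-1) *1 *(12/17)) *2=96/17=5.65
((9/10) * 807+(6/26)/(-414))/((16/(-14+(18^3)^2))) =11079317550113/7176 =1543940572.76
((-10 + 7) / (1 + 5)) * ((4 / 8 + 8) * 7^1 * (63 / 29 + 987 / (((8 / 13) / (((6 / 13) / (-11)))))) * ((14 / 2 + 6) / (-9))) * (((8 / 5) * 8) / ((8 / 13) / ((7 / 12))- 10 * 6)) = 1299794041 / 2138895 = 607.69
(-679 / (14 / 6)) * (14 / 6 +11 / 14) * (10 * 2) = -127070 / 7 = -18152.86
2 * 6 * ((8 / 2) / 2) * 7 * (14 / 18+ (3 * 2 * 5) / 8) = 2282 / 3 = 760.67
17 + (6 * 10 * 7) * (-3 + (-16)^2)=106277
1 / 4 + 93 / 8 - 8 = 31 / 8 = 3.88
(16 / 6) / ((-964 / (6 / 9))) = -4 / 2169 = -0.00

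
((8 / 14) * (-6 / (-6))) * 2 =8 / 7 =1.14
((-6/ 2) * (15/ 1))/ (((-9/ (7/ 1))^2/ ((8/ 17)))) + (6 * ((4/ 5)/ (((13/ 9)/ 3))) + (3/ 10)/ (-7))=-401551/ 139230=-2.88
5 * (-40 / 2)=-100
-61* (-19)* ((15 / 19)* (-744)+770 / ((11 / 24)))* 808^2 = 826760855040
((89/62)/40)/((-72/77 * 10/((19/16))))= -130207/28569600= -0.00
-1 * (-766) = 766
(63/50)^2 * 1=3969/2500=1.59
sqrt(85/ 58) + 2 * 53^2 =sqrt(4930)/ 58 + 5618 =5619.21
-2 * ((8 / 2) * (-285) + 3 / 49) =111714 / 49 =2279.88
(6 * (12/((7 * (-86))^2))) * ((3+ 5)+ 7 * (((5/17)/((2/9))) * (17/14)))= 99/25886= 0.00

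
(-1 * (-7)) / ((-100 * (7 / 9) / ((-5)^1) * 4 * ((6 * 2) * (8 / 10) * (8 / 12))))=9 / 512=0.02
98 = 98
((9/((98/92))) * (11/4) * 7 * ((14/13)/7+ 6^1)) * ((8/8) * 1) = 91080/91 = 1000.88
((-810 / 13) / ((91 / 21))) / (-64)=1215 / 5408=0.22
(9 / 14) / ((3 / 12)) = 18 / 7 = 2.57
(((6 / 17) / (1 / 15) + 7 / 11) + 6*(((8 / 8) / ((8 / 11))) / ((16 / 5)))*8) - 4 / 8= 26.06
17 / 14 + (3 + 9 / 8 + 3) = 467 / 56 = 8.34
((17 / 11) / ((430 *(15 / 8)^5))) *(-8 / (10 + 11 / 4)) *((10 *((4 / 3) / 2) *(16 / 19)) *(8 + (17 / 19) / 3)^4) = -3550858071506944 / 1370729717353125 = -2.59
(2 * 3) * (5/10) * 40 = 120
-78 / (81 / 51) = -442 / 9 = -49.11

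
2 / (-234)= -1 / 117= -0.01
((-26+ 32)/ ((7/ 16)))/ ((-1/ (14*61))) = -11712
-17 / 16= -1.06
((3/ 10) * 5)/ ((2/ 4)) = 3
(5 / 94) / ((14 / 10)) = 25 / 658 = 0.04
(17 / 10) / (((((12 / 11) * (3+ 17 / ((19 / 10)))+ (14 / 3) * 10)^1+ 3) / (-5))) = -10659 / 78626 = -0.14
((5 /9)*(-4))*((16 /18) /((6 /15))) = -400 /81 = -4.94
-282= -282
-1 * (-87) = 87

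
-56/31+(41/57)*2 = -650/1767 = -0.37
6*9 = 54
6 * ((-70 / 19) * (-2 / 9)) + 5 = 565 / 57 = 9.91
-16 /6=-8 /3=-2.67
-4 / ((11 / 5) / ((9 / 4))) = -45 / 11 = -4.09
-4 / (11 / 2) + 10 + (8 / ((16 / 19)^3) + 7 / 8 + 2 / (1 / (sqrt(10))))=2 *sqrt(10) + 132601 / 5632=29.87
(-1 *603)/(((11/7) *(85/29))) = -122409/935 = -130.92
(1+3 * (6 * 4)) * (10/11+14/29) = 32412/319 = 101.61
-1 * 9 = -9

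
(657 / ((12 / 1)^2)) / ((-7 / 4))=-73 / 28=-2.61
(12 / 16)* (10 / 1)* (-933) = -6997.50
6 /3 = 2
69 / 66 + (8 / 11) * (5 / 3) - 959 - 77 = -68227 / 66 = -1033.74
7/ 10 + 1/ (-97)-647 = -626921/ 970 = -646.31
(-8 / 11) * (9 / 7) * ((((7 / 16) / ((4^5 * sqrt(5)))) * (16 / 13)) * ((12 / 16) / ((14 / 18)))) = -243 * sqrt(5) / 2562560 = -0.00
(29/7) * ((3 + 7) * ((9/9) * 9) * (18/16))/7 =11745/196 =59.92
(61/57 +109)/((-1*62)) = -3137/1767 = -1.78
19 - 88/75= 17.83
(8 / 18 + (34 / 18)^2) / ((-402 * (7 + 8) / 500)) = -16250 / 48843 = -0.33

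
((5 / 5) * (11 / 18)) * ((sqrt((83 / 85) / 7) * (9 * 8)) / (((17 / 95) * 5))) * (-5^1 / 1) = -836 * sqrt(49385) / 2023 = -91.83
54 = 54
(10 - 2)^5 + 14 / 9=294926 / 9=32769.56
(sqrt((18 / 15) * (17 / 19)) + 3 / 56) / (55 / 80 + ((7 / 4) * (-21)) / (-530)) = 1590 / 22463 + 848 * sqrt(9690) / 60971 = 1.44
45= 45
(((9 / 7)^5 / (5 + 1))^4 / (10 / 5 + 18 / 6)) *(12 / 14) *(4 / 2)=0.04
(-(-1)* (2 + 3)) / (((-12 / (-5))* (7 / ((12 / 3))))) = 25 / 21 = 1.19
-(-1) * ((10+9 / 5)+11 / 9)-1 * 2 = 496 / 45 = 11.02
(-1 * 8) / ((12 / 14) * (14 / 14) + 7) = -56 / 55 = -1.02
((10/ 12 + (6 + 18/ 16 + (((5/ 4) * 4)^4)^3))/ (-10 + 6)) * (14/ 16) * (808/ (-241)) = 179053348.03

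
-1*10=-10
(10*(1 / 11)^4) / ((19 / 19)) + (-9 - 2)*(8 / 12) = -322072 / 43923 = -7.33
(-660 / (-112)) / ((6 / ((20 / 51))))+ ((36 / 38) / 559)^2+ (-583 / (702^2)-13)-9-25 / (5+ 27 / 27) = -1009237948365665 / 39144008649564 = -25.78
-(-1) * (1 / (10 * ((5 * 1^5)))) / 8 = 1 / 400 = 0.00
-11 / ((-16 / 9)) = 99 / 16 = 6.19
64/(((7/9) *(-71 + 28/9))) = -5184/4277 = -1.21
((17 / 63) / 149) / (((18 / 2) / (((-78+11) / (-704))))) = 1139 / 59476032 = 0.00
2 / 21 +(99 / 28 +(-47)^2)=185861 / 84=2212.63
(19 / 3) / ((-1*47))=-19 / 141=-0.13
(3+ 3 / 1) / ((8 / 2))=3 / 2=1.50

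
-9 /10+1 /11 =-89 /110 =-0.81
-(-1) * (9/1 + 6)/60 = 1/4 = 0.25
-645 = -645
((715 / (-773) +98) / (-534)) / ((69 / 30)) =-125065 / 1582331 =-0.08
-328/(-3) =109.33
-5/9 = -0.56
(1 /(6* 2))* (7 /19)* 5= 35 /228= 0.15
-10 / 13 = -0.77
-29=-29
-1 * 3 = -3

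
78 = 78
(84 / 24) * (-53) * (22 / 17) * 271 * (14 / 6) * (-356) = 54039801.80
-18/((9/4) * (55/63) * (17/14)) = -7.55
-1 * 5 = -5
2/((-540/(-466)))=233/135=1.73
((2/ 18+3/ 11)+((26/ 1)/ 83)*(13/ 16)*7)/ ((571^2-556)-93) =142349/ 21389968512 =0.00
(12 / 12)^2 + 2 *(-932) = -1863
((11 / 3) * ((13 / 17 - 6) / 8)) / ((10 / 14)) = -6853 / 2040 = -3.36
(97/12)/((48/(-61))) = -5917/576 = -10.27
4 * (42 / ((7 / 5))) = 120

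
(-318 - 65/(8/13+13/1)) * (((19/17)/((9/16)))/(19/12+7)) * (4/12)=-69471296/2789343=-24.91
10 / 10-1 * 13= -12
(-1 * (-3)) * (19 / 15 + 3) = 64 / 5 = 12.80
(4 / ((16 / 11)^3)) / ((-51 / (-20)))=6655 / 13056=0.51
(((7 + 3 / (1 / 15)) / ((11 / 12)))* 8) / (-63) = -1664 / 231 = -7.20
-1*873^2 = -762129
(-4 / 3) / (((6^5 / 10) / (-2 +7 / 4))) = 5 / 11664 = 0.00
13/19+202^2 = 775289/19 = 40804.68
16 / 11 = 1.45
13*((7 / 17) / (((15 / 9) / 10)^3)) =19656 / 17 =1156.24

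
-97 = -97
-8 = -8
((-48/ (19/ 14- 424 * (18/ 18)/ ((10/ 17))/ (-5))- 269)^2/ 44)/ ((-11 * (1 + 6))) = -20906960642569/ 976484376252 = -21.41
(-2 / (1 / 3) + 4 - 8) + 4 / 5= -9.20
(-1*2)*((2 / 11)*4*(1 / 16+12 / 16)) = -13 / 11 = -1.18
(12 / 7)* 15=180 / 7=25.71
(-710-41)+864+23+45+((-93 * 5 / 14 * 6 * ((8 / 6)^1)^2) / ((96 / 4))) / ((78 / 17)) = 145604 / 819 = 177.78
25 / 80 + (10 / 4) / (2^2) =15 / 16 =0.94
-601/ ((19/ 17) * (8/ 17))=-173689/ 152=-1142.69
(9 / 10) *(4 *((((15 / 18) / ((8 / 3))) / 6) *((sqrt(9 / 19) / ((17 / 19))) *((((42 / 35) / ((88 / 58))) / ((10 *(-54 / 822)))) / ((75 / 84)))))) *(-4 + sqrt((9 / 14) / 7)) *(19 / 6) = -226461 *sqrt(38) / 7480000 + 528409 *sqrt(19) / 935000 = 2.28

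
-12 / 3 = -4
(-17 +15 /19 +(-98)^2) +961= 200427 /19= 10548.79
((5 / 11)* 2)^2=100 / 121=0.83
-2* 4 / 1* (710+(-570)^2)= -2604880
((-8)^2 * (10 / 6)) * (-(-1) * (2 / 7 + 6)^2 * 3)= 619520 / 49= 12643.27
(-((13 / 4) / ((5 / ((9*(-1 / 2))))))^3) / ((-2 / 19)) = -30430647 / 128000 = -237.74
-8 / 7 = -1.14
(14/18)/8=7/72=0.10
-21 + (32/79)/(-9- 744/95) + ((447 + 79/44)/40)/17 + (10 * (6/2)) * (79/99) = 409485299/114531040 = 3.58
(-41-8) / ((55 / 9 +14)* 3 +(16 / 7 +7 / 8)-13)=-0.97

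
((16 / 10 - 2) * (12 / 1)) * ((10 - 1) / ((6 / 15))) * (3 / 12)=-27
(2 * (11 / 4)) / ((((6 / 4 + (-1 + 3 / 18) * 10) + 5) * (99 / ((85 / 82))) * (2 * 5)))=-0.00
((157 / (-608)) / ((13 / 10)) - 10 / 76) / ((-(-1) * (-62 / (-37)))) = -48285 / 245024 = -0.20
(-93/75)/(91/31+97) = -961/77450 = -0.01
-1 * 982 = -982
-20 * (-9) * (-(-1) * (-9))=-1620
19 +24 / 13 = 20.85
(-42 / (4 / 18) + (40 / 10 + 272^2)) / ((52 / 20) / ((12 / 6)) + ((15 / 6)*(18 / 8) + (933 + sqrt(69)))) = 110984840120 / 1413424009-118078400*sqrt(69) / 1413424009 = 77.83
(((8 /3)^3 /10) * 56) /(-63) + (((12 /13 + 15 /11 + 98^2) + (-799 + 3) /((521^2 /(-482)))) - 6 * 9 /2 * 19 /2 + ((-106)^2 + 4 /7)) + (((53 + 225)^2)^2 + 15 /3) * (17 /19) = 67041786094860301425331 /12544963400970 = 5344119703.82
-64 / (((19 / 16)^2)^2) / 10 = -2097152 / 651605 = -3.22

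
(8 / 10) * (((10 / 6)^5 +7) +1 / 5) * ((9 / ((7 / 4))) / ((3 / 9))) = 389968 / 1575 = 247.60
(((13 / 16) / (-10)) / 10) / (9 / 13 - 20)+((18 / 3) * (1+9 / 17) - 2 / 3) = 8.51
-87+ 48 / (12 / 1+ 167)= -15525 / 179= -86.73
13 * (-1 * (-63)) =819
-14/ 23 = -0.61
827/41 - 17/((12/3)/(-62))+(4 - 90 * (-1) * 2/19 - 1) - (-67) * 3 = 774551/1558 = 497.14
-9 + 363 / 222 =-545 / 74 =-7.36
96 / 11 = 8.73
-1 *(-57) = 57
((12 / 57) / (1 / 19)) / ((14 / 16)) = 32 / 7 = 4.57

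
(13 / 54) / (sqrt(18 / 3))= 13 * sqrt(6) / 324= 0.10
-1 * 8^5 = -32768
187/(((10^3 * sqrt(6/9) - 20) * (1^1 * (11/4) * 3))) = 17/24985+ 170 * sqrt(6)/14991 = 0.03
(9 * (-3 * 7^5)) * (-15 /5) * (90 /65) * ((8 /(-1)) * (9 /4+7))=-1813340844 /13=-139487757.23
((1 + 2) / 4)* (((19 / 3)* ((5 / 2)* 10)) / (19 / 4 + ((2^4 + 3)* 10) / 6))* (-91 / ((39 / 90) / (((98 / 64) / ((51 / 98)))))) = -2014.91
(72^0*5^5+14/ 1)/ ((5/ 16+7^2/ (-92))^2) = 425095936/ 6561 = 64791.33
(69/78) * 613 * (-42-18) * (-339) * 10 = 110297561.54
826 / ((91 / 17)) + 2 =2032 / 13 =156.31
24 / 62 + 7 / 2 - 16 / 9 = 1177 / 558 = 2.11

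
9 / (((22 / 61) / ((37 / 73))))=20313 / 1606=12.65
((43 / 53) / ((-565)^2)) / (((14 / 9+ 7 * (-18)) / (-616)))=4257 / 338378500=0.00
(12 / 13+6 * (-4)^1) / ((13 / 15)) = -26.63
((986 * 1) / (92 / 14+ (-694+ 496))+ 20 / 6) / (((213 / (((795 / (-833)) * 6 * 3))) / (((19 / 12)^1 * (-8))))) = -7357142 / 3962581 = -1.86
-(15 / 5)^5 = -243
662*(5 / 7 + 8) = 40382 / 7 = 5768.86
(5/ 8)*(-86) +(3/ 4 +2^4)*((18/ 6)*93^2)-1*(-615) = 870347/ 2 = 435173.50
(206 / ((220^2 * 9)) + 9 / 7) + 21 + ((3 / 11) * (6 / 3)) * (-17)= 19840321 / 1524600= 13.01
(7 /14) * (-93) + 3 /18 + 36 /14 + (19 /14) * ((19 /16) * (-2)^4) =-755 /42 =-17.98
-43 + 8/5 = -207/5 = -41.40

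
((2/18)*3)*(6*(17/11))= 34/11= 3.09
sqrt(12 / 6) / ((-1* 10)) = -sqrt(2) / 10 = -0.14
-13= -13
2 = 2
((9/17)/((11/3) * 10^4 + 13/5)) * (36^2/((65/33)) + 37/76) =87824871/9238455044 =0.01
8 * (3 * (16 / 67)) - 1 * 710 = -47186 / 67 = -704.27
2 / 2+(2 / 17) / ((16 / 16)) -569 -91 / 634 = -568.03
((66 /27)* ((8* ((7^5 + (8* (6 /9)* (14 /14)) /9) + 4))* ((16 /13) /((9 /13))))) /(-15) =-1278219008 /32805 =-38964.15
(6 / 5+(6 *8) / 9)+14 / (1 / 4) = 938 / 15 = 62.53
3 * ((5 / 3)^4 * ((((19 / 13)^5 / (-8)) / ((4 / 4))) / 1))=-1547561875 / 80199288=-19.30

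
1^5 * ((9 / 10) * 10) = 9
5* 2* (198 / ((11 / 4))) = 720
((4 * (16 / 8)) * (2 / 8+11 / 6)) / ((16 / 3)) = 25 / 8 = 3.12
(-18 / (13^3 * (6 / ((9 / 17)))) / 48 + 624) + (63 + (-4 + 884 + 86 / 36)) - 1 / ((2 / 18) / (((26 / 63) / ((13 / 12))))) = 58954947745 / 37647792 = 1565.96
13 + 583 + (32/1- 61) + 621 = 1188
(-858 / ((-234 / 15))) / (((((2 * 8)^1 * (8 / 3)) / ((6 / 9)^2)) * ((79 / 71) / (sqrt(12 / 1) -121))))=-472505 / 7584 + 3905 * sqrt(3) / 3792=-60.52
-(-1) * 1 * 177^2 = 31329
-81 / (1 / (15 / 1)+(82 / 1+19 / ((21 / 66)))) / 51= -0.01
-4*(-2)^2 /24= -2 /3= -0.67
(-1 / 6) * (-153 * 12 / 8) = 153 / 4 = 38.25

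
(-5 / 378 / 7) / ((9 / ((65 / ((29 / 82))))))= -13325 / 345303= -0.04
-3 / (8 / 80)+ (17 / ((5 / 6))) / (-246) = -6167 / 205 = -30.08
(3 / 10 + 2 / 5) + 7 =77 / 10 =7.70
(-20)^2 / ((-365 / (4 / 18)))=-0.24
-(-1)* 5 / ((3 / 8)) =40 / 3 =13.33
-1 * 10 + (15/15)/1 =-9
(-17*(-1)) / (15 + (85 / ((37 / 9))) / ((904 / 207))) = 568616 / 660075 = 0.86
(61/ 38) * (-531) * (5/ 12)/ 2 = -53985/ 304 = -177.58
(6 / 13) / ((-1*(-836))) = 3 / 5434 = 0.00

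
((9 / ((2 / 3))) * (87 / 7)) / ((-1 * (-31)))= 2349 / 434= 5.41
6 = 6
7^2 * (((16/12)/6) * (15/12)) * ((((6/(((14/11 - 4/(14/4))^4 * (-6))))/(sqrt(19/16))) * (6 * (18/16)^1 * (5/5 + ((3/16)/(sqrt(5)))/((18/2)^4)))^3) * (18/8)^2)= -3515161329755659969 * sqrt(19)/224133120000 - 31636451954020947649 * sqrt(95)/117642992025600000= -68364820.34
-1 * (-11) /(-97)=-11 /97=-0.11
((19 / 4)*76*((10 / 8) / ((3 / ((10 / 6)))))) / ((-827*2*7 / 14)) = -9025 / 29772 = -0.30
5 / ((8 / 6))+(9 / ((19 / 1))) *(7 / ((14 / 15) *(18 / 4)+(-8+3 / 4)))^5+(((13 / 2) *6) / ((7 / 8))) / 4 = -6861428307177 / 449325232132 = -15.27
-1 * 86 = -86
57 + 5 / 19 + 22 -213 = -2541 / 19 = -133.74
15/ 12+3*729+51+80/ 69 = 618353/ 276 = 2240.41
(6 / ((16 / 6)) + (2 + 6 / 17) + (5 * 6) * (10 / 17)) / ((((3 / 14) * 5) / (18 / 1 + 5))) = 14329 / 30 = 477.63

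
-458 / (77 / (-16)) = 7328 / 77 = 95.17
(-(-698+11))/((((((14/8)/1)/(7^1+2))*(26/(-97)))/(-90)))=107955180/91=1186320.66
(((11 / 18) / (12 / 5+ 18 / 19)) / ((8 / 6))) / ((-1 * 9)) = -1045 / 68688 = -0.02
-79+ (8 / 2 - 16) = -91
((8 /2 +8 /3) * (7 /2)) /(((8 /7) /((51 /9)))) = 115.69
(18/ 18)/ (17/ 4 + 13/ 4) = 2/ 15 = 0.13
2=2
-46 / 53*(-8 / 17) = 368 / 901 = 0.41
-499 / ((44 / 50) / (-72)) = 449100 / 11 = 40827.27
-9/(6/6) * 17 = -153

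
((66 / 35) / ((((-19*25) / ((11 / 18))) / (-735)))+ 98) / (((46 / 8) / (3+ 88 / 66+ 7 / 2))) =135.94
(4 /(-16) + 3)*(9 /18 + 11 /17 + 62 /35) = 38203 /4760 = 8.03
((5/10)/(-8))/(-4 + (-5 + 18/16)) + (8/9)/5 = 13/70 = 0.19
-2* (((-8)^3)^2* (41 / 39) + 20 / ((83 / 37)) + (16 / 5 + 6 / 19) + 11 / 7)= -551202.57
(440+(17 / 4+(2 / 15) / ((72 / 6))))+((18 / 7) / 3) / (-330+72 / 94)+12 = 1482630271 / 3249540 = 456.26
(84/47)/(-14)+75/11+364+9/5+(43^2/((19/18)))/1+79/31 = 3238074187/1522565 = 2126.72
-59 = -59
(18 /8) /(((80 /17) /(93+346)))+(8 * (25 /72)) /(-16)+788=2873443 /2880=997.72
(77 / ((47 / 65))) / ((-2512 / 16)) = -5005 / 7379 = -0.68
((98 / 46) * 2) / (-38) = -49 / 437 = -0.11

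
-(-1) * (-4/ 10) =-2/ 5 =-0.40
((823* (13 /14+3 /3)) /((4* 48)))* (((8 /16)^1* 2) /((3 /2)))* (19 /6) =15637 /896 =17.45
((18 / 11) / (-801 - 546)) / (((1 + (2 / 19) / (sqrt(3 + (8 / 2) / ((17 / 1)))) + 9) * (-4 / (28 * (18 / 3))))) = 568575 / 111432371 - 1197 * sqrt(935) / 1225756081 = 0.01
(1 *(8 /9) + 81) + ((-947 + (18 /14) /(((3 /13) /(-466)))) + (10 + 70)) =-213028 /63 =-3381.40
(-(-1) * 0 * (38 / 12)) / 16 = 0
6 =6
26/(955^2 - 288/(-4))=26/912097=0.00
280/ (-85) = -56/ 17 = -3.29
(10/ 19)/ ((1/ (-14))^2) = 1960/ 19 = 103.16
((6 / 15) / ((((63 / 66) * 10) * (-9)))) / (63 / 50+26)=-44 / 257607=-0.00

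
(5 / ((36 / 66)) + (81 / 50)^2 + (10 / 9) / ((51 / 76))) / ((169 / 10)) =15430249 / 19392750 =0.80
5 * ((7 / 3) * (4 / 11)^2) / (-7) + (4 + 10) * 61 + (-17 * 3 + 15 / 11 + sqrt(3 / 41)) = sqrt(123) / 41 + 291904 / 363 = 804.41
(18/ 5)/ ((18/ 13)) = 13/ 5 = 2.60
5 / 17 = 0.29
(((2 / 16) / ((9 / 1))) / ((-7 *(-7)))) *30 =5 / 588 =0.01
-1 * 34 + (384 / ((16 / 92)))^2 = 4875230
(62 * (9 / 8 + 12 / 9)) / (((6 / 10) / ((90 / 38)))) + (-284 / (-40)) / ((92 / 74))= 1327072 / 2185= 607.36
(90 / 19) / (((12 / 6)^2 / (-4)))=-90 / 19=-4.74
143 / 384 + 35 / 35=527 / 384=1.37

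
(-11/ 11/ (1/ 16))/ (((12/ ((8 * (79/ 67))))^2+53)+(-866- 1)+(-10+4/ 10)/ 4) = 1997120/ 101701043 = 0.02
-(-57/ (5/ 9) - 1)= 518/ 5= 103.60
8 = 8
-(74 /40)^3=-6.33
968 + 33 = 1001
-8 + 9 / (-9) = -9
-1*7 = -7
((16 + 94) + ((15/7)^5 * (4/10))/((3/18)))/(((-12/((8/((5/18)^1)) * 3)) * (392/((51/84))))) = -56170431/23059204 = -2.44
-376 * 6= -2256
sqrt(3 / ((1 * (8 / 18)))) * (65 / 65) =2.60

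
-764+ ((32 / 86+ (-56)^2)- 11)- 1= 101496 / 43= 2360.37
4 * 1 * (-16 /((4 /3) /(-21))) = 1008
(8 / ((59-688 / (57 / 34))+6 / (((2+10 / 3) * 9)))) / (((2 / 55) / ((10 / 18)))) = -0.35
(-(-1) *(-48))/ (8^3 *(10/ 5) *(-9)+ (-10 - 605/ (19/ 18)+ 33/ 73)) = 66576/ 13590805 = 0.00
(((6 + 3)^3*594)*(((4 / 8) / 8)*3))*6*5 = 9743085 / 4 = 2435771.25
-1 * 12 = -12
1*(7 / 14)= 1 / 2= 0.50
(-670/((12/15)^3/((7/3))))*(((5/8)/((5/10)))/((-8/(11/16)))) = 16121875/49152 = 328.00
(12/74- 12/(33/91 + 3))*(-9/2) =9642/629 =15.33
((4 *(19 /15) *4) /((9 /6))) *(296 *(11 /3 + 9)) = 6838784 /135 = 50657.66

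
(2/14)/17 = 1/119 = 0.01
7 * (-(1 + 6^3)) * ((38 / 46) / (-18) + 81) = -50909285 / 414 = -122969.29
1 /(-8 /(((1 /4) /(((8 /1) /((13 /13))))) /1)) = -0.00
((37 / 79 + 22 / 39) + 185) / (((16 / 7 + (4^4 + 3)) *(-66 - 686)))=-2006081 / 2118816024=-0.00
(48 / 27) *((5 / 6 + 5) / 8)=35 / 27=1.30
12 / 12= 1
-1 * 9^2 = -81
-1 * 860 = -860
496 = 496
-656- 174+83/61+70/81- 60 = -4386497/4941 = -887.78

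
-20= -20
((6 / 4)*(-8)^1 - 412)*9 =-3816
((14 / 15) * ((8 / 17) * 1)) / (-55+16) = -0.01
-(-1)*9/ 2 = 9/ 2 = 4.50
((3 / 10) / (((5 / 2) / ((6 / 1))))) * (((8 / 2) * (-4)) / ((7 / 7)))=-288 / 25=-11.52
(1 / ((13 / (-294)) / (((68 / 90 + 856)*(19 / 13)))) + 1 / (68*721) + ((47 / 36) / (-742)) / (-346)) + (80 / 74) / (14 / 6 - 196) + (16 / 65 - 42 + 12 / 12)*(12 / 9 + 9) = -241388858557005365077 / 8399146801329648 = -28739.69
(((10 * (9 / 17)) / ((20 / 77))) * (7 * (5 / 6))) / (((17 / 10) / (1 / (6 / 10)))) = 116.57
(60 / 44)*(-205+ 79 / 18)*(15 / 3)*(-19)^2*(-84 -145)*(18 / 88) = 22388831925 / 968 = 23128958.60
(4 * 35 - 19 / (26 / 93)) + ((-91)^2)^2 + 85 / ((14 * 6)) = 74883937183 / 1092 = 68575034.05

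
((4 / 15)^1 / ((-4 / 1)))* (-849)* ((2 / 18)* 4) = 1132 / 45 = 25.16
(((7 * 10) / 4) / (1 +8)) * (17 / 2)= 595 / 36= 16.53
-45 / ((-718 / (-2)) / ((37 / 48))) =-0.10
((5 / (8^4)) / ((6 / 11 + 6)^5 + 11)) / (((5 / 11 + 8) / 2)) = 8857805 / 368869570455552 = 0.00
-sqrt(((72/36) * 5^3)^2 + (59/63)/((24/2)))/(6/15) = -5 * sqrt(992251239)/252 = -625.00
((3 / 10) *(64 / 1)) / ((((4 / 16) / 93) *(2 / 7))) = 124992 / 5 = 24998.40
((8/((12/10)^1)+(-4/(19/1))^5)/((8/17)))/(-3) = -210455359/44569782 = -4.72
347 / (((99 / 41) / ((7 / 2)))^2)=28582043 / 39204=729.06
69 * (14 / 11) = 966 / 11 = 87.82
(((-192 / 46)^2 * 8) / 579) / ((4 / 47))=2.83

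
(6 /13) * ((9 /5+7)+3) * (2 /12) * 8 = 472 /65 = 7.26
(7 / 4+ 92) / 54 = 125 / 72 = 1.74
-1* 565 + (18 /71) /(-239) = -9587503 /16969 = -565.00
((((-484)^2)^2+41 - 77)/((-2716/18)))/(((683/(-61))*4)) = 1075959091125/132502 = 8120323.40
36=36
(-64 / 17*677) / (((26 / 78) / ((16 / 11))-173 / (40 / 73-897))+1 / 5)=-680502635520 / 166113511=-4096.61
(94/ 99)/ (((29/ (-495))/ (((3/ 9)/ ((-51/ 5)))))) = 2350/ 4437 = 0.53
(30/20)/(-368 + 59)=-1/206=-0.00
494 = 494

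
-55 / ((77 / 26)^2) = -3380 / 539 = -6.27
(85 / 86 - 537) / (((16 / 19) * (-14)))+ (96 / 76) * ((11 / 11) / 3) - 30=5814649 / 366016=15.89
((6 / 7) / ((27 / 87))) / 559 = 58 / 11739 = 0.00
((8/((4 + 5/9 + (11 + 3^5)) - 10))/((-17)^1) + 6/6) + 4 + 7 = 12.00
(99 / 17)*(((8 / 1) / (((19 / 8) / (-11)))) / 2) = -34848 / 323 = -107.89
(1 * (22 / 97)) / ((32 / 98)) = 539 / 776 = 0.69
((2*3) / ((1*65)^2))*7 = 42 / 4225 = 0.01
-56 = -56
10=10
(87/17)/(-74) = -87/1258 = -0.07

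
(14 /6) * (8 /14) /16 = 1 /12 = 0.08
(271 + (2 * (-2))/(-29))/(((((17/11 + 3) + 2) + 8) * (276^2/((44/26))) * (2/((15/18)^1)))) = 0.00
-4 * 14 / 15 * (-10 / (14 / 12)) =32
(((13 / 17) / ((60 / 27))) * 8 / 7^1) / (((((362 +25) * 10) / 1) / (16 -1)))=39 / 25585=0.00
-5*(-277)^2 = -383645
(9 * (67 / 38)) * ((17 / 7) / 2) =19.27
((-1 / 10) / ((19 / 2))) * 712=-712 / 95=-7.49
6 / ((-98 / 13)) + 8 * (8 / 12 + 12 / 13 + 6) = 114511 / 1911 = 59.92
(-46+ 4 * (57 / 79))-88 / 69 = -241966 / 5451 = -44.39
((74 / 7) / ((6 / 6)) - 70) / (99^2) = -416 / 68607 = -0.01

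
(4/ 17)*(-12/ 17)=-48/ 289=-0.17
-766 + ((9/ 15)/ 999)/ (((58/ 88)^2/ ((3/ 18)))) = -3217808002/ 4200795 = -766.00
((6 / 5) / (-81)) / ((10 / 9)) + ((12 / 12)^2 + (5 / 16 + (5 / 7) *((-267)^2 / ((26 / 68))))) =14543097869 / 109200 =133178.55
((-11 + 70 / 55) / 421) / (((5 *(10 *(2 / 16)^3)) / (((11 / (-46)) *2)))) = 27392 / 242075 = 0.11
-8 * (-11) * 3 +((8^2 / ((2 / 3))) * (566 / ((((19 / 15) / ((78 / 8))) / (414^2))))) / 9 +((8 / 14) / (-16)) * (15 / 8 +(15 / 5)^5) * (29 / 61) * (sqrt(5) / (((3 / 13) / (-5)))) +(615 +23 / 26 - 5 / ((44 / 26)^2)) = 1230905 * sqrt(5) / 13664 +952205035090451 / 119548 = 7965043824.84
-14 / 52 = -7 / 26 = -0.27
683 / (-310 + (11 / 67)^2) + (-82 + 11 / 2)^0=-1674518 / 1391469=-1.20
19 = 19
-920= -920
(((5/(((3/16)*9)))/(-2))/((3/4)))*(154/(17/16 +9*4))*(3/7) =-56320/16011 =-3.52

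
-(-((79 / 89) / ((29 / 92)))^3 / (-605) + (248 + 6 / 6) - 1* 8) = -2507280578595337 / 10402060809305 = -241.04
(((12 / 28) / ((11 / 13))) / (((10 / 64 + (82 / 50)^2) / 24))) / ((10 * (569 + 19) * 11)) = 156000 / 2362226251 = 0.00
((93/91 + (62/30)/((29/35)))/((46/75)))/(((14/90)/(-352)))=-5511924000/424879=-12972.93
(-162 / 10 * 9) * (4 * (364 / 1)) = -1061424 / 5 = -212284.80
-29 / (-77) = 29 / 77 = 0.38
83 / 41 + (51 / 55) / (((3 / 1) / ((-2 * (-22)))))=3203 / 205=15.62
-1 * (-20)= 20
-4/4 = -1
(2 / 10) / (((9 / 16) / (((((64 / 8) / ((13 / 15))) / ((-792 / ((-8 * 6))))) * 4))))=1024 / 1287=0.80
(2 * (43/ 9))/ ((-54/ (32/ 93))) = -1376/ 22599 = -0.06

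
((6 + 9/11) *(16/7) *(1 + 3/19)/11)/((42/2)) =800/10241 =0.08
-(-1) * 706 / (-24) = -353 / 12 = -29.42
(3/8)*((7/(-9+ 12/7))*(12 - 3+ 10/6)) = -196/51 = -3.84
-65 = -65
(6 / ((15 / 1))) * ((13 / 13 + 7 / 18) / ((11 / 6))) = 0.30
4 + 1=5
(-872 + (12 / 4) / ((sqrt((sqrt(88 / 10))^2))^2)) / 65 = -38353 / 2860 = -13.41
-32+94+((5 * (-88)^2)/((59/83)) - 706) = 3175764/59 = 53826.51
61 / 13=4.69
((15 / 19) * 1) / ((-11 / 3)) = -0.22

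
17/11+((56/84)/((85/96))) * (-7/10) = 1.02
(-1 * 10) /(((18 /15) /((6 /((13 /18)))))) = -900 /13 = -69.23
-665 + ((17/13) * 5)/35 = -664.81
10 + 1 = 11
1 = 1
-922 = -922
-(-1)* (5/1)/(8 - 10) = -5/2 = -2.50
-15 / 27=-5 / 9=-0.56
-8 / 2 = -4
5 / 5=1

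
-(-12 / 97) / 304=3 / 7372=0.00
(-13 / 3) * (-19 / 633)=247 / 1899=0.13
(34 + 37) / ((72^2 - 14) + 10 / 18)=639 / 46535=0.01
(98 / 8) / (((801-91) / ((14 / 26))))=343 / 36920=0.01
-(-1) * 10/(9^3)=0.01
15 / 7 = 2.14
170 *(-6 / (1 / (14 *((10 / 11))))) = -142800 / 11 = -12981.82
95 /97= 0.98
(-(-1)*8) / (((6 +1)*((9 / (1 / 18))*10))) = 2 / 2835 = 0.00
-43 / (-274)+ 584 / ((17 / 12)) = 1920923 / 4658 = 412.39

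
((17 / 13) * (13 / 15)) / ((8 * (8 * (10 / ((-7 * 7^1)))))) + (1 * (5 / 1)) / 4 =11167 / 9600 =1.16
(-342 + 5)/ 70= -337/ 70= -4.81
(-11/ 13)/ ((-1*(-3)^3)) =-11/ 351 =-0.03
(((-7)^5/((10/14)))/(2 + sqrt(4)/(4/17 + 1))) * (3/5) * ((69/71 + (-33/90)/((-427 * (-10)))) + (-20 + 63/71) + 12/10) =54381883521567/822890000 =66086.46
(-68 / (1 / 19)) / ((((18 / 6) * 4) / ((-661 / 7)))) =213503 / 21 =10166.81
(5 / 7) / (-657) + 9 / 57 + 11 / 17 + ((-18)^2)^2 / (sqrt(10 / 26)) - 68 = -99818311 / 1485477 + 104976 *sqrt(65) / 5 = 169201.52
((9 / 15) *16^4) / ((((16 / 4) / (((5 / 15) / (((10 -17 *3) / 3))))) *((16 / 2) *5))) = -6144 / 1025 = -5.99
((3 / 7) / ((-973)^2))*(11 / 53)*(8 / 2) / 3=44 / 351236459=0.00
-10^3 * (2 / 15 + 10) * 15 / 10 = -15200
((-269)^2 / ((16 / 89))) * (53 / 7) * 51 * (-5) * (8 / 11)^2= -348153373740 / 847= -411042944.20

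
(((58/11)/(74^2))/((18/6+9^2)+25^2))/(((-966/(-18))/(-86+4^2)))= -435/245567113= -0.00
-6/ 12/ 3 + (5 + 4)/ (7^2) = 5/ 294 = 0.02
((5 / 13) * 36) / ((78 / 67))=11.89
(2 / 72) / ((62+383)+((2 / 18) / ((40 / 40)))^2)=9 / 144184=0.00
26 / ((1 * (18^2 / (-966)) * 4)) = -2093 / 108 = -19.38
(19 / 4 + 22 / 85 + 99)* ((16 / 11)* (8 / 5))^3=18540396544 / 14141875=1311.03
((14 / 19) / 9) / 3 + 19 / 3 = 3263 / 513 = 6.36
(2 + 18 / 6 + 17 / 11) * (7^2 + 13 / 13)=3600 / 11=327.27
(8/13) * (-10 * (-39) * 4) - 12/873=279356/291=959.99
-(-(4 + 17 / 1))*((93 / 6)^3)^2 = 18637577301 / 64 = 291212145.33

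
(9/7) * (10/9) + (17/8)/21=257/168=1.53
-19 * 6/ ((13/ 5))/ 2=-285/ 13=-21.92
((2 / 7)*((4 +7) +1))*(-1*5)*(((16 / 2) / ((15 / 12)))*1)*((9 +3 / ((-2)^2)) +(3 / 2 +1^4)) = -1344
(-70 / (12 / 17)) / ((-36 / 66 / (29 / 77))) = 2465 / 36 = 68.47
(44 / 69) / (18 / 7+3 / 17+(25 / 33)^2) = 950334 / 4950497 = 0.19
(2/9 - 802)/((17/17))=-7216/9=-801.78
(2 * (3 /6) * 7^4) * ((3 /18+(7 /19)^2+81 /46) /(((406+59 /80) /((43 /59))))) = 424485659360 /47820323109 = 8.88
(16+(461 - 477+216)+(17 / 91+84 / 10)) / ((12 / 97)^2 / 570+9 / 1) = 18268072177 / 732069429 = 24.95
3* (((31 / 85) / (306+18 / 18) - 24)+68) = 3444633 / 26095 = 132.00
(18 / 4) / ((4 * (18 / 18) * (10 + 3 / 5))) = 45 / 424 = 0.11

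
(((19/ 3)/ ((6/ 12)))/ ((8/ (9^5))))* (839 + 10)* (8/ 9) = 70556994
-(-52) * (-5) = -260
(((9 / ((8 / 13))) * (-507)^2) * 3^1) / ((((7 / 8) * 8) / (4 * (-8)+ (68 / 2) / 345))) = -165501255699 / 3220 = -51397905.50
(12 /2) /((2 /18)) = 54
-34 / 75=-0.45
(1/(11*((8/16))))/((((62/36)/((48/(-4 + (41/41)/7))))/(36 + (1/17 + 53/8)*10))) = -783216/5797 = -135.11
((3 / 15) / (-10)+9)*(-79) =-709.42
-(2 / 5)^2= -4 / 25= -0.16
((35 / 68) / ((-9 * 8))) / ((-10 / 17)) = 7 / 576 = 0.01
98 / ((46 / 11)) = 539 / 23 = 23.43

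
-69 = -69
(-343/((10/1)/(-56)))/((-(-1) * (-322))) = -686/115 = -5.97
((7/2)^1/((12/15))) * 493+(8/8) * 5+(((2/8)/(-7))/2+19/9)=136330/63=2163.97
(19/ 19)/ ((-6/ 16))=-2.67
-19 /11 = -1.73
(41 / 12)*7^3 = 14063 / 12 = 1171.92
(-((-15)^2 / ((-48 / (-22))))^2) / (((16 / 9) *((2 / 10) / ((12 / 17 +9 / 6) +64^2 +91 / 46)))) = -12275538103125 / 100096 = -122637648.89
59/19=3.11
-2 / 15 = -0.13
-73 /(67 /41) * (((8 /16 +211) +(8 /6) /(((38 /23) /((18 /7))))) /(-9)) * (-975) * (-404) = 3720939651650 /8911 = 417567012.87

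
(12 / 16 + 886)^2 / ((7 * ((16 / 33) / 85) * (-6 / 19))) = -223505177885 / 3584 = -62361935.79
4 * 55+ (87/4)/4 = 3607/16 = 225.44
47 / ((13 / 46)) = 2162 / 13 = 166.31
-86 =-86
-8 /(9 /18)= -16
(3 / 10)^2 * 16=36 / 25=1.44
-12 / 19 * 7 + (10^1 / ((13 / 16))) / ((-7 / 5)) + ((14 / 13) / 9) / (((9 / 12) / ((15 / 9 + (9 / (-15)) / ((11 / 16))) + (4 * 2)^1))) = -90962972 / 7702695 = -11.81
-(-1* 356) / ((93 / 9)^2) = 3204 / 961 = 3.33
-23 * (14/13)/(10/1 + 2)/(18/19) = -3059/1404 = -2.18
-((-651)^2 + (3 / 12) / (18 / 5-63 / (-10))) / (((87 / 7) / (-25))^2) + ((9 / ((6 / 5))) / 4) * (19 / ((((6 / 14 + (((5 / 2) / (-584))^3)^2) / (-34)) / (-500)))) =-3443042841067026672282278253125 / 11415160098346994590420314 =-301620.20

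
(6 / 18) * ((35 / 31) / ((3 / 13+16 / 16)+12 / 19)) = 1729 / 8556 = 0.20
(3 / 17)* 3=9 / 17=0.53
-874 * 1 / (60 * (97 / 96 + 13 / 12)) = -6992 / 1005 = -6.96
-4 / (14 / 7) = -2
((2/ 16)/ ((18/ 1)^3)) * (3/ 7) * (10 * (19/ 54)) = 95/ 2939328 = 0.00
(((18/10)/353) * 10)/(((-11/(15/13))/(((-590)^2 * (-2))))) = 187974000/50479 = 3723.81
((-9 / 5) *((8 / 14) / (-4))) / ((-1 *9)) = -1 / 35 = -0.03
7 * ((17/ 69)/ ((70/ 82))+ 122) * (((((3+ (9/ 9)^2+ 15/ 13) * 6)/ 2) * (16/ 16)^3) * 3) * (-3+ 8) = 59360727/ 299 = 198530.86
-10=-10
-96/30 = -16/5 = -3.20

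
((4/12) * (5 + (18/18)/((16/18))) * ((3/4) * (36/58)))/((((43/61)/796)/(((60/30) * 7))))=37473093/2494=15025.30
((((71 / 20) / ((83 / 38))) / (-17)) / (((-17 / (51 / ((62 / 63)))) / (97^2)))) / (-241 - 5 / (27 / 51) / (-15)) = -11.41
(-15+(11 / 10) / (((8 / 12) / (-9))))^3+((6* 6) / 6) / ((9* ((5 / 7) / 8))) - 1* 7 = -638317319 / 24000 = -26596.55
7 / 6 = 1.17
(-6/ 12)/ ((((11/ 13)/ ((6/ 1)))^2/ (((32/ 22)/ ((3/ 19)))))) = -308256/ 1331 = -231.60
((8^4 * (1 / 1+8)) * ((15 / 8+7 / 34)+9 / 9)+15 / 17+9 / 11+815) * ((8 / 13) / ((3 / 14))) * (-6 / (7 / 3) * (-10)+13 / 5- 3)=60647749024 / 7293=8315884.96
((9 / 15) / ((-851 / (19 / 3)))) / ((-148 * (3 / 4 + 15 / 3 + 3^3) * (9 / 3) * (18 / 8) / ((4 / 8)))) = 38 / 556847595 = 0.00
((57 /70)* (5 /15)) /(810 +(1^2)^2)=19 /56770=0.00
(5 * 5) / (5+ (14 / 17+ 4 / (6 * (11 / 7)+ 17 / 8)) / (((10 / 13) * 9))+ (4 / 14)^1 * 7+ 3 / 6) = 24747750 / 7591583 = 3.26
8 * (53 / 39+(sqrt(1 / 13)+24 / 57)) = 8 * sqrt(13) / 13+10552 / 741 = 16.46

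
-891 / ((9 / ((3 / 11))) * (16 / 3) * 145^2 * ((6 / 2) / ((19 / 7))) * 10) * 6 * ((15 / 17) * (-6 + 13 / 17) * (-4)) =-410913 / 170134300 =-0.00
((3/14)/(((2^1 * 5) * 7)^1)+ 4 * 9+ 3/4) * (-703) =-12660327/490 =-25837.40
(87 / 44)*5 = 9.89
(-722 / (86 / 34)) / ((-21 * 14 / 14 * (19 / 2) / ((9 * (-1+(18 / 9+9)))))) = 38760 / 301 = 128.77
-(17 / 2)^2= -289 / 4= -72.25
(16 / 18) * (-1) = -8 / 9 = -0.89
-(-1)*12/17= 12/17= 0.71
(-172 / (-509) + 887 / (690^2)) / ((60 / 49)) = 4034693467 / 14540094000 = 0.28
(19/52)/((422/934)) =8873/10972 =0.81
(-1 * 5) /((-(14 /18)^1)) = 45 /7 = 6.43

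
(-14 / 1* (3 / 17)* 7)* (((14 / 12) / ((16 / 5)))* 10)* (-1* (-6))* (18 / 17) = -400.56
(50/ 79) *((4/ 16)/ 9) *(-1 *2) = -25/ 711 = -0.04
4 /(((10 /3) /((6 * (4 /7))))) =144 /35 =4.11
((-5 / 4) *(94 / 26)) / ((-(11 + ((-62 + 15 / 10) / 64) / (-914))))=0.41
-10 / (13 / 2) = -20 / 13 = -1.54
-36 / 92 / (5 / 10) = -18 / 23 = -0.78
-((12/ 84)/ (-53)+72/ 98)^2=-3613801/ 6744409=-0.54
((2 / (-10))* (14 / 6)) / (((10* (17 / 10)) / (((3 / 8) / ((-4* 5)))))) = 7 / 13600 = 0.00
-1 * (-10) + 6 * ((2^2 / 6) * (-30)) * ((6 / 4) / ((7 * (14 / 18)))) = -23.06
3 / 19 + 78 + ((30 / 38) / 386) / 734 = 420736155 / 5383156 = 78.16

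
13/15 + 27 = 418/15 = 27.87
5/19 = 0.26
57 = 57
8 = 8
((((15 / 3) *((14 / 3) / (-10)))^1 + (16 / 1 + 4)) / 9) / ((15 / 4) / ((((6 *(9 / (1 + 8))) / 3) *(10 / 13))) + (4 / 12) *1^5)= 848 / 1197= 0.71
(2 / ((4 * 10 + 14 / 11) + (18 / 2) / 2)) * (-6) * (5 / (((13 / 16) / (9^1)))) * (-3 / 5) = 114048 / 13091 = 8.71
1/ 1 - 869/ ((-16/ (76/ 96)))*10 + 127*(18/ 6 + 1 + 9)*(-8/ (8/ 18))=-5623109/ 192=-29287.03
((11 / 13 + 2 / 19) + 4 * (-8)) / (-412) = 7669 / 101764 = 0.08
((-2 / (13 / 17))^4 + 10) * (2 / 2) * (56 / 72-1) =-3243892 / 257049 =-12.62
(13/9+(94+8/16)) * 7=12089/18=671.61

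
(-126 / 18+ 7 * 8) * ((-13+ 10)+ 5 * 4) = 833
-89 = -89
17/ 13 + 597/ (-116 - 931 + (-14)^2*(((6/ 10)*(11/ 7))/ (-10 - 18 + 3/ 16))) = 7528626/ 10158889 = 0.74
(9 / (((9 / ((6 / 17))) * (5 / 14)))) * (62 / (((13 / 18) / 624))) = 4499712 / 85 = 52937.79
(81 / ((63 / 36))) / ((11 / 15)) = 63.12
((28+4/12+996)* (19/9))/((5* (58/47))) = 2744189/7830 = 350.47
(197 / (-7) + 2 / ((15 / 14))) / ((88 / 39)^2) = -1398813 / 271040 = -5.16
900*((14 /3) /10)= 420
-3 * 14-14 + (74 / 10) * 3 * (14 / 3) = 238 / 5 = 47.60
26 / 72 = 0.36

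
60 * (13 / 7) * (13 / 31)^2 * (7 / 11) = 131820 / 10571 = 12.47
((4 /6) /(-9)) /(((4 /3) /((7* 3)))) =-7 /6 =-1.17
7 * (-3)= -21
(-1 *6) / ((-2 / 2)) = 6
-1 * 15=-15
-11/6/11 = -1/6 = -0.17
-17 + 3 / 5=-82 / 5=-16.40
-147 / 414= -49 / 138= -0.36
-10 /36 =-5 /18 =-0.28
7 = 7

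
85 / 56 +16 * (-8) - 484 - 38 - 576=-68571 / 56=-1224.48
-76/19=-4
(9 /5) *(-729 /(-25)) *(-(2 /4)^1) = -6561 /250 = -26.24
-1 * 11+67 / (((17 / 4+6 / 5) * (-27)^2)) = -872731 / 79461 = -10.98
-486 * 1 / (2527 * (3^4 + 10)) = -0.00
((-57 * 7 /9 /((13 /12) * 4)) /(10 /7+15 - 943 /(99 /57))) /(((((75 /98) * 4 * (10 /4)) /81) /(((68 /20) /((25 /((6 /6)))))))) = 690990993 /24704875000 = 0.03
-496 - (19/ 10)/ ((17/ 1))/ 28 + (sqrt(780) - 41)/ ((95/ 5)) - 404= -81591521/ 90440 + 2*sqrt(195)/ 19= -900.69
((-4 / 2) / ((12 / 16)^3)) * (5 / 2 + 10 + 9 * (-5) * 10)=56000 / 27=2074.07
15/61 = 0.25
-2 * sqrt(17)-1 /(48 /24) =-2 * sqrt(17)-1 /2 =-8.75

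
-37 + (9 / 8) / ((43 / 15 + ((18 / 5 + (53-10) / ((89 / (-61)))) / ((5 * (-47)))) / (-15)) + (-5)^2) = -12921330127 / 349606696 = -36.96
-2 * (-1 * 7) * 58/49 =116/7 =16.57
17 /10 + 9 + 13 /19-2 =9.38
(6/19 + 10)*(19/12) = 49/3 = 16.33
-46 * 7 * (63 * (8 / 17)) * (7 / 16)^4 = -349.74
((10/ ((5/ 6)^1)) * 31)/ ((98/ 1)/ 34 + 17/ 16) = 101184/ 1073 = 94.30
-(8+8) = -16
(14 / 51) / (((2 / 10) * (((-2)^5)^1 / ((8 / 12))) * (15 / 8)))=-7 / 459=-0.02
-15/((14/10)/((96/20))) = -360/7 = -51.43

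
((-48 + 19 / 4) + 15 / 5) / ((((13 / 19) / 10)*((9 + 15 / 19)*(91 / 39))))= -41515 / 1612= -25.75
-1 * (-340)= 340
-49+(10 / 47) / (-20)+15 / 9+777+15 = 209993 / 282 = 744.66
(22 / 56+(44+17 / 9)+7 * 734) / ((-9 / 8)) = -2612878 / 567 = -4608.25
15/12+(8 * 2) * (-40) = -2555/4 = -638.75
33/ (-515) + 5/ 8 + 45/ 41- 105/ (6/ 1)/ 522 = 71641361/ 44088120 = 1.62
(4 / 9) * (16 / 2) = 32 / 9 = 3.56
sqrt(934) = 30.56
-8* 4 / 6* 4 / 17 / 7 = -64 / 357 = -0.18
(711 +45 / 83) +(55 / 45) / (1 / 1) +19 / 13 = 6935848 / 9711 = 714.23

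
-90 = -90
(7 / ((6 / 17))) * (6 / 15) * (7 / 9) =833 / 135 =6.17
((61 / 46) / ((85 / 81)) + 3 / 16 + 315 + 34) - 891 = -16908367 / 31280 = -540.55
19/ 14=1.36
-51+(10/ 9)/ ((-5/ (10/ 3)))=-1397/ 27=-51.74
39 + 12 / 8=81 / 2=40.50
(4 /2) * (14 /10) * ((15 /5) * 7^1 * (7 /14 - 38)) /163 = -13.53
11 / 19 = 0.58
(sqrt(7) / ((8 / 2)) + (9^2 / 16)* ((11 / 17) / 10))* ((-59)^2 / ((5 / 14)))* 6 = 65132991 / 3400 + 73101* sqrt(7) / 5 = 57838.18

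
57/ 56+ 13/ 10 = 649/ 280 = 2.32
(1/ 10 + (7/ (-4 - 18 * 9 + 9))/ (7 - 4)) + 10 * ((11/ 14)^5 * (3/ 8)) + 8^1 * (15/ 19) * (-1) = -491667482563/ 96259739520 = -5.11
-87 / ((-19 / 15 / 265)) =345825 / 19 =18201.32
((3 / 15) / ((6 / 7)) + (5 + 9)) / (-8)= -427 / 240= -1.78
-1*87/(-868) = 87/868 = 0.10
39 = 39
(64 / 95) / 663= 64 / 62985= 0.00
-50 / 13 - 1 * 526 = -6888 / 13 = -529.85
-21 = -21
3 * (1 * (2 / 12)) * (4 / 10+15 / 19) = 113 / 190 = 0.59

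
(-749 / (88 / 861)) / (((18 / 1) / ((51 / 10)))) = -3654371 / 1760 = -2076.35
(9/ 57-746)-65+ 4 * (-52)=-19358/ 19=-1018.84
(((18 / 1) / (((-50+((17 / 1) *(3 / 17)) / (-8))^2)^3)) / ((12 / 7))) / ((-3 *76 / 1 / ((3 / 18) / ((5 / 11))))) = -1261568 / 1220886065170419765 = -0.00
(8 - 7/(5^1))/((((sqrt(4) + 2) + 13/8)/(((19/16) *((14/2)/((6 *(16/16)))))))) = 1463/900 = 1.63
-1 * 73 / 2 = -73 / 2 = -36.50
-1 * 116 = -116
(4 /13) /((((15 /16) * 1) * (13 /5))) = 64 /507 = 0.13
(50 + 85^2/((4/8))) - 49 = 14451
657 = 657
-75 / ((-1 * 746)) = 75 / 746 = 0.10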